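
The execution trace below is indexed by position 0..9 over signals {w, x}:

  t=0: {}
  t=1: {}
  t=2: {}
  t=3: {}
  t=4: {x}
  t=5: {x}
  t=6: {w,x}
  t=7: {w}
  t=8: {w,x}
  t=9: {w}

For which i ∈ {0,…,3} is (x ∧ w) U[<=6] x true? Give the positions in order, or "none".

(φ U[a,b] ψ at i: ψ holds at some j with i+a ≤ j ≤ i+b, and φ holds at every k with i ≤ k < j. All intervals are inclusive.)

Evaluate at each i in [0,3]:
  i=0: ✗ (lhs fails at k=0 before rhs at j=4)
  i=1: ✗ (lhs fails at k=1 before rhs at j=4)
  i=2: ✗ (lhs fails at k=2 before rhs at j=4)
  i=3: ✗ (lhs fails at k=3 before rhs at j=4)

none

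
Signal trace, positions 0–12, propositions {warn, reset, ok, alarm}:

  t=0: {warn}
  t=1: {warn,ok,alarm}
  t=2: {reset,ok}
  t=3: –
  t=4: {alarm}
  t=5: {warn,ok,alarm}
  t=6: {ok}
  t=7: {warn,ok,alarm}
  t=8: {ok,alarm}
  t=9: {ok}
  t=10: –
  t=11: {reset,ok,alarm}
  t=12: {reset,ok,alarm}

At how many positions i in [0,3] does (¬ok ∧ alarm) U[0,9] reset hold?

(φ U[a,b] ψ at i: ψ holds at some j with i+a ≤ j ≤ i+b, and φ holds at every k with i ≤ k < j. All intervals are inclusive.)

Evaluate at each i in [0,3]:
  i=0: ✗ (lhs fails at k=0 before rhs at j=2)
  i=1: ✗ (lhs fails at k=1 before rhs at j=2)
  i=2: ✓ (rhs at j=2)
  i=3: ✗ (lhs fails at k=3 before rhs at j=11)
Positions where it holds: {2} → 1.

1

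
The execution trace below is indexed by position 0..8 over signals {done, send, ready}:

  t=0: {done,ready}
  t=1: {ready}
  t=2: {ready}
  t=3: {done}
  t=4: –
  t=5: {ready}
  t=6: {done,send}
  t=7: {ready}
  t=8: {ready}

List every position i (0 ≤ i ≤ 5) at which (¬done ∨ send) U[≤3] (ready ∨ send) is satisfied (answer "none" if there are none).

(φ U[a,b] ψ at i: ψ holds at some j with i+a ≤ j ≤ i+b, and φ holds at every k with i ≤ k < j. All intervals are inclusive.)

Evaluate at each i in [0,5]:
  i=0: ✓ (rhs at j=0)
  i=1: ✓ (rhs at j=1)
  i=2: ✓ (rhs at j=2)
  i=3: ✗ (lhs fails at k=3 before rhs at j=5)
  i=4: ✓ (rhs at j=5; lhs holds on [4,4])
  i=5: ✓ (rhs at j=5)

0, 1, 2, 4, 5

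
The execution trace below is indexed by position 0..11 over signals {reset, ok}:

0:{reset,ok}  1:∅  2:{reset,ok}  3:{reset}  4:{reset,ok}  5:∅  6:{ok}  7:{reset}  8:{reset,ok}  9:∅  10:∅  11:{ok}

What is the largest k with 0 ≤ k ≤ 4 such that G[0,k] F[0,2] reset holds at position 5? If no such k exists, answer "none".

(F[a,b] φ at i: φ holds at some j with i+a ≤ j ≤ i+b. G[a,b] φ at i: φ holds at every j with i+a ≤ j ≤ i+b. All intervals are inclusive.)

F[0,2] reset must hold from j=5 onward; find where it first fails.
  j=5: holds
  j=6: holds
  j=7: holds
  j=8: holds
  j=9: fails
Holds on [5,8], so largest k = 3.

3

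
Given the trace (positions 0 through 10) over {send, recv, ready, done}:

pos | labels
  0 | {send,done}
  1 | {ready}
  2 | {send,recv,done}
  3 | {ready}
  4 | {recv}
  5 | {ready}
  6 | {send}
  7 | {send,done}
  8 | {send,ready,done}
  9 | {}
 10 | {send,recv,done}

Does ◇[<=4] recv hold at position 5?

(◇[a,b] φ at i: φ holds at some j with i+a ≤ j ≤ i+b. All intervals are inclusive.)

Check recv at each j in [5,9]:
  j=5: false
  j=6: false
  j=7: false
  j=8: false
  j=9: false
No position in the window satisfies it → formula fails.

False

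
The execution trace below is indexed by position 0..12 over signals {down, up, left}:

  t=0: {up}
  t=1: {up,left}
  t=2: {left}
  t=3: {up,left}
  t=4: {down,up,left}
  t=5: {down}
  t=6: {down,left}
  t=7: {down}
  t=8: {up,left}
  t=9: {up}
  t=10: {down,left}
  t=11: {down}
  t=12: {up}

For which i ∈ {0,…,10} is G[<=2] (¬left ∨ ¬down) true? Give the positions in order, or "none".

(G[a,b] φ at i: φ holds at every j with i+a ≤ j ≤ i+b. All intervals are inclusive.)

Evaluate at each i in [0,10]:
  i=0: ✓ (all of [0,2])
  i=1: ✓ (all of [1,3])
  i=2: ✗ (fails at j=4)
  i=3: ✗ (fails at j=4)
  i=4: ✗ (fails at j=4)
  i=5: ✗ (fails at j=6)
  i=6: ✗ (fails at j=6)
  i=7: ✓ (all of [7,9])
  i=8: ✗ (fails at j=10)
  i=9: ✗ (fails at j=10)
  i=10: ✗ (fails at j=10)

0, 1, 7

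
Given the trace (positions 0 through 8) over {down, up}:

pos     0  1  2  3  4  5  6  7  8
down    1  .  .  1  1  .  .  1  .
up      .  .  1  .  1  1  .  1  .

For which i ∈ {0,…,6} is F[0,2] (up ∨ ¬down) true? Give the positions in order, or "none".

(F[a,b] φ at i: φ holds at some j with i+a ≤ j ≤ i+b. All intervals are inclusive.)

Evaluate at each i in [0,6]:
  i=0: ✓ (witness j=1)
  i=1: ✓ (witness j=1)
  i=2: ✓ (witness j=2)
  i=3: ✓ (witness j=4)
  i=4: ✓ (witness j=4)
  i=5: ✓ (witness j=5)
  i=6: ✓ (witness j=6)

0, 1, 2, 3, 4, 5, 6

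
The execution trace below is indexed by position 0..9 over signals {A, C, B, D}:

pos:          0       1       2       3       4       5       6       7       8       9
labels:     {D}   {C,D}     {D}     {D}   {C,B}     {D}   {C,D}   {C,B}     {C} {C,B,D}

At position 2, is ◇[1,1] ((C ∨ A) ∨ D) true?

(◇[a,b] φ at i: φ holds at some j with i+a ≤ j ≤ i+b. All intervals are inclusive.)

Check ((C ∨ A) ∨ D) at each j in [3,3]:
  j=3: true
Found at j=3 → formula holds.

Yes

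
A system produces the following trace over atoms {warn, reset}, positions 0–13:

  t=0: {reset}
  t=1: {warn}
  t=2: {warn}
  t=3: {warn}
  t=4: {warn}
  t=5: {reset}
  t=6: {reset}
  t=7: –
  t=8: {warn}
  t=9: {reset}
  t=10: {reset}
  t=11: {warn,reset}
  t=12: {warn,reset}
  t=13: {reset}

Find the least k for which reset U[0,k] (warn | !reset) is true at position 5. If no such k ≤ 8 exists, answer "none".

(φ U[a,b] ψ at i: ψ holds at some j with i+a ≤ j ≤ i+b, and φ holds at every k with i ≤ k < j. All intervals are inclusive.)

2

Need earliest j ≥ 5 with (warn | !reset), and reset at every k in [5,j-1].
  j=5: rhs fails.
  j=6: rhs fails.
  j=7: rhs holds; lhs holds on [5,6]. k = 2.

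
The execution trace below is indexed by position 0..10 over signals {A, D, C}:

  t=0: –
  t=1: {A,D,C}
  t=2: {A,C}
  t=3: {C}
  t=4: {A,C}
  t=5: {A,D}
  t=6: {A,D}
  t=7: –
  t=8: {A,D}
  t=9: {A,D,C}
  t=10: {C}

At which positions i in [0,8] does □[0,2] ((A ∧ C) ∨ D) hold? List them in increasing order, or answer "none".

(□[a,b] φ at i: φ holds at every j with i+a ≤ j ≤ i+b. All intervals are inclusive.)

Evaluate at each i in [0,8]:
  i=0: ✗ (fails at j=0)
  i=1: ✗ (fails at j=3)
  i=2: ✗ (fails at j=3)
  i=3: ✗ (fails at j=3)
  i=4: ✓ (all of [4,6])
  i=5: ✗ (fails at j=7)
  i=6: ✗ (fails at j=7)
  i=7: ✗ (fails at j=7)
  i=8: ✗ (fails at j=10)

4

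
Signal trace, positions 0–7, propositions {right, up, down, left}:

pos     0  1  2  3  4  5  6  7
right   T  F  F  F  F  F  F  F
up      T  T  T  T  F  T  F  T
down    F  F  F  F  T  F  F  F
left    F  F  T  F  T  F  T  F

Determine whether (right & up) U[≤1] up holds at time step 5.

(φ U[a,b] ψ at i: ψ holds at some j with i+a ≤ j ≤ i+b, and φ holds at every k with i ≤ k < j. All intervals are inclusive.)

Need some j in [5,6] with up, and (right & up) at every k in [5,j-1].
  j=5: up holds; no prefix to check → satisfied.

Holds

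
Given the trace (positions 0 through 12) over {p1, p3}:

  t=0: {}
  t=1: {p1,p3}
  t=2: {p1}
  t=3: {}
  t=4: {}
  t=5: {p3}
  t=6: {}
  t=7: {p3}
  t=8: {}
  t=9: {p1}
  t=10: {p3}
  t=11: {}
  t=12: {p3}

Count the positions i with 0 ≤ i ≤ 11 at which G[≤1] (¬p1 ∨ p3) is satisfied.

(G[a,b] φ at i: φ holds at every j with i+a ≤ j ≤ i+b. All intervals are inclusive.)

8

Evaluate at each i in [0,11]:
  i=0: ✓ (all of [0,1])
  i=1: ✗ (fails at j=2)
  i=2: ✗ (fails at j=2)
  i=3: ✓ (all of [3,4])
  i=4: ✓ (all of [4,5])
  i=5: ✓ (all of [5,6])
  i=6: ✓ (all of [6,7])
  i=7: ✓ (all of [7,8])
  i=8: ✗ (fails at j=9)
  i=9: ✗ (fails at j=9)
  i=10: ✓ (all of [10,11])
  i=11: ✓ (all of [11,12])
Positions where it holds: {0, 3, 4, 5, 6, 7, 10, 11} → 8.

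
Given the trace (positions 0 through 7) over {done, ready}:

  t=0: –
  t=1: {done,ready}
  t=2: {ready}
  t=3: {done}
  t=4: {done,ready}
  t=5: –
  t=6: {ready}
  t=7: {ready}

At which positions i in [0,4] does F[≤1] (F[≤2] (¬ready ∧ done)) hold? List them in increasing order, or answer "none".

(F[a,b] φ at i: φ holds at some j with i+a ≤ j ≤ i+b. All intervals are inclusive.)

Evaluate at each i in [0,4]:
  i=0: ✓ (witness j=1)
  i=1: ✓ (witness j=1)
  i=2: ✓ (witness j=2)
  i=3: ✓ (witness j=3)
  i=4: ✗ (none in [4,5])

0, 1, 2, 3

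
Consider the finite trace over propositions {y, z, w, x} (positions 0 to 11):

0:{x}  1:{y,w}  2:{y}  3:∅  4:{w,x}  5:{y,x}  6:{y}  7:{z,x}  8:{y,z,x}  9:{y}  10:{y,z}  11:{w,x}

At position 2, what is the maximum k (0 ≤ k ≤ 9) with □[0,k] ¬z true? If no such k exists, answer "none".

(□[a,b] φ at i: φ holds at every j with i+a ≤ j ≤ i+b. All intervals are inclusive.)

¬z must hold from j=2 onward; find where it first fails.
  j=2: holds
  j=3: holds
  j=4: holds
  j=5: holds
  j=6: holds
  j=7: fails
Holds on [2,6], so largest k = 4.

4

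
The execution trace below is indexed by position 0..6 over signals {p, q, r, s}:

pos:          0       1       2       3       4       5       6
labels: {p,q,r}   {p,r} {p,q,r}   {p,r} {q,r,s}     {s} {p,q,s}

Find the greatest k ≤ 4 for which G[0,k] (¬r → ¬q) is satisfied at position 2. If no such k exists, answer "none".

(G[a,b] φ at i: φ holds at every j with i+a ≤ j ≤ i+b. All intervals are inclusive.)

3

(¬r → ¬q) must hold from j=2 onward; find where it first fails.
  j=2: holds
  j=3: holds
  j=4: holds
  j=5: holds
  j=6: fails
Holds on [2,5], so largest k = 3.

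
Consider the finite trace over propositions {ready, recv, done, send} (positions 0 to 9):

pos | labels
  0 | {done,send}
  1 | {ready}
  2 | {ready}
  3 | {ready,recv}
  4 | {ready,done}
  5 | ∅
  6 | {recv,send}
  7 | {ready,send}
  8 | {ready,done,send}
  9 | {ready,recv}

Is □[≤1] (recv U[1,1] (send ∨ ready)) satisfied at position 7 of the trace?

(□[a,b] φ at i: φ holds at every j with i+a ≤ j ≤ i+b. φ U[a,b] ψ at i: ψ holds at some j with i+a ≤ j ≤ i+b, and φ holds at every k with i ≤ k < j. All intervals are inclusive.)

No

Check (recv U[1,1] (send ∨ ready)) at every j in [7,8]:
  j=7: fails
  j=8: fails
Fails at j=7 → formula fails.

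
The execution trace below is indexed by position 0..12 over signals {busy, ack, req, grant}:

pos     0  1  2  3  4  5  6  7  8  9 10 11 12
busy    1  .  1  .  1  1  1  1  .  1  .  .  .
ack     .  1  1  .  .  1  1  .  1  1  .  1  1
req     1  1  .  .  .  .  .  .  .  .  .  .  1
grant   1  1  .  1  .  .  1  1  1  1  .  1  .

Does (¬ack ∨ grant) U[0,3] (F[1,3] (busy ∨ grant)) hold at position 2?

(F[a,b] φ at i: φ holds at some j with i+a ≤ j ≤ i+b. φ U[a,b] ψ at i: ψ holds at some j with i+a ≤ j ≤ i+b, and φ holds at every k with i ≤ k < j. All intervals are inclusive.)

Need some j in [2,5] with F[1,3] (busy ∨ grant), and (¬ack ∨ grant) at every k in [2,j-1].
  j=2: F[1,3] (busy ∨ grant) holds; no prefix to check → satisfied.

Holds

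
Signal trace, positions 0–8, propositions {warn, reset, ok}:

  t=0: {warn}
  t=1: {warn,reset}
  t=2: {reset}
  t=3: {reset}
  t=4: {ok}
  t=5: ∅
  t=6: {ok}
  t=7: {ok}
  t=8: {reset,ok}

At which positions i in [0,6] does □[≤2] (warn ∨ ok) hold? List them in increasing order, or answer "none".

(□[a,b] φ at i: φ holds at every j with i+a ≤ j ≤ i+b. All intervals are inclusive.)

Evaluate at each i in [0,6]:
  i=0: ✗ (fails at j=2)
  i=1: ✗ (fails at j=2)
  i=2: ✗ (fails at j=2)
  i=3: ✗ (fails at j=3)
  i=4: ✗ (fails at j=5)
  i=5: ✗ (fails at j=5)
  i=6: ✓ (all of [6,8])

6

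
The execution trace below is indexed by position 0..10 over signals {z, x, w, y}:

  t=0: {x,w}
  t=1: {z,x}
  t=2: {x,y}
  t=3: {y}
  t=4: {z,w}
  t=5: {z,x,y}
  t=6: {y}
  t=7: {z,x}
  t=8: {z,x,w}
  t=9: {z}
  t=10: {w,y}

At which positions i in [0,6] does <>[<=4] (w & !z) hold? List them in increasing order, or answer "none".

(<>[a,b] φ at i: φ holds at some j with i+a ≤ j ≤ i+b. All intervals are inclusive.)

Evaluate at each i in [0,6]:
  i=0: ✓ (witness j=0)
  i=1: ✗ (none in [1,5])
  i=2: ✗ (none in [2,6])
  i=3: ✗ (none in [3,7])
  i=4: ✗ (none in [4,8])
  i=5: ✗ (none in [5,9])
  i=6: ✓ (witness j=10)

0, 6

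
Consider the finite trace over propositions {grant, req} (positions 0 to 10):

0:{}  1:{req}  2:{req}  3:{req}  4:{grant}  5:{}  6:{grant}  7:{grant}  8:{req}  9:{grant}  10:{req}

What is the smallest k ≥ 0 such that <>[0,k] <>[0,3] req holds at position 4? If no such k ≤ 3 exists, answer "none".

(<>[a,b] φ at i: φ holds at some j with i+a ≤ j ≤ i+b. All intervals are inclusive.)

Scan j = 4,5,… for <>[0,3] req:
  j=4: fails
  j=5: holds
First hit at j=5, so smallest k = 5-4 = 1.

1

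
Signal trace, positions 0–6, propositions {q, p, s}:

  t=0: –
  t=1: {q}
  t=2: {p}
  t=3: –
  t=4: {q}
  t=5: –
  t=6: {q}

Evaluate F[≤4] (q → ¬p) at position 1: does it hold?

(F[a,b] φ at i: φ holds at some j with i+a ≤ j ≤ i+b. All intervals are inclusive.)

Check (q → ¬p) at each j in [1,5]:
  j=1: true
  j=2: true
  j=3: true
  j=4: true
  j=5: true
Found at j=1 → formula holds.

True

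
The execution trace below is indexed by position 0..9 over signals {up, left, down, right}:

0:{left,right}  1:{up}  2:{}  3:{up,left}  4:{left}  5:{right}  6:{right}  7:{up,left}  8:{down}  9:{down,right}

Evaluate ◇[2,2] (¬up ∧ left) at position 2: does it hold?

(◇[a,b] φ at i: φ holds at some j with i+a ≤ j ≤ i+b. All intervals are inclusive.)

Check (¬up ∧ left) at each j in [4,4]:
  j=4: true
Found at j=4 → formula holds.

True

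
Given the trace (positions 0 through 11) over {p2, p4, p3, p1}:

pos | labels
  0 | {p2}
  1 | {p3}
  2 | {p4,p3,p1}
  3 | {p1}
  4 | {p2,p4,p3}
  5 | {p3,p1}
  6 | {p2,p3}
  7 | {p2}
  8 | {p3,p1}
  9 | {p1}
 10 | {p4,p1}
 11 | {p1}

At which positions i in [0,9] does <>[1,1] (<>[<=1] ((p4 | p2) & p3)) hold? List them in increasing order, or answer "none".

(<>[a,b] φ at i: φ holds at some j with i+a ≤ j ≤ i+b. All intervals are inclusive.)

Evaluate at each i in [0,9]:
  i=0: ✓ (witness j=1)
  i=1: ✓ (witness j=2)
  i=2: ✓ (witness j=3)
  i=3: ✓ (witness j=4)
  i=4: ✓ (witness j=5)
  i=5: ✓ (witness j=6)
  i=6: ✗ (none in [7,7])
  i=7: ✗ (none in [8,8])
  i=8: ✗ (none in [9,9])
  i=9: ✗ (none in [10,10])

0, 1, 2, 3, 4, 5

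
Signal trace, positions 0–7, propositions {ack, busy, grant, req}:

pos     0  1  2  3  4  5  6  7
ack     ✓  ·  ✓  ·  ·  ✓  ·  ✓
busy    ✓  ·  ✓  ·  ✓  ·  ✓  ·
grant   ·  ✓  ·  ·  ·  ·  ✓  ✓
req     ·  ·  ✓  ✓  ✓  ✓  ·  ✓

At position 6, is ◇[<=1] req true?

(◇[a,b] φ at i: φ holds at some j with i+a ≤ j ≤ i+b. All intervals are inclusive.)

Yes

Check req at each j in [6,7]:
  j=6: false
  j=7: true
Found at j=7 → formula holds.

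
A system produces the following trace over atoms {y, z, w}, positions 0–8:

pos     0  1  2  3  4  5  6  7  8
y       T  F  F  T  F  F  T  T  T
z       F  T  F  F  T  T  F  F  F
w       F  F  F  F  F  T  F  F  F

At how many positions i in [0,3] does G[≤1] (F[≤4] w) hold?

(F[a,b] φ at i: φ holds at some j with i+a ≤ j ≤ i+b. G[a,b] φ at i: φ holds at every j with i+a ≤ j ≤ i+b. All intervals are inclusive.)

Evaluate at each i in [0,3]:
  i=0: ✗ (fails at j=0)
  i=1: ✓ (all of [1,2])
  i=2: ✓ (all of [2,3])
  i=3: ✓ (all of [3,4])
Positions where it holds: {1, 2, 3} → 3.

3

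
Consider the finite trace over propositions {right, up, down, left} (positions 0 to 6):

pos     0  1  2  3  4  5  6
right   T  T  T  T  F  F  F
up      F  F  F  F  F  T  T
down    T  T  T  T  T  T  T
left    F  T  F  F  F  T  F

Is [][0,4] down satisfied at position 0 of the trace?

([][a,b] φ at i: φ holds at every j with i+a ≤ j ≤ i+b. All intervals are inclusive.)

Check down at every j in [0,4]:
  j=0: true
  j=1: true
  j=2: true
  j=3: true
  j=4: true
All positions satisfy it → formula holds.

Yes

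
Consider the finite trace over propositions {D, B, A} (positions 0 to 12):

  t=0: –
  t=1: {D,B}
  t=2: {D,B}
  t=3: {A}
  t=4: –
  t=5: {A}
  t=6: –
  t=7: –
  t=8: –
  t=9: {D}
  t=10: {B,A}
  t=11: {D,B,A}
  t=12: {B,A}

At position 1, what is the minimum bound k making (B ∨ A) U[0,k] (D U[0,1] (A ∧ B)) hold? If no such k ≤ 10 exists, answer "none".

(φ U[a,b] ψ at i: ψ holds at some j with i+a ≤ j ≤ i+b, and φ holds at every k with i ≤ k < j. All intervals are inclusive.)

none

Need earliest j ≥ 1 with (D U[0,1] (A ∧ B)), and (B ∨ A) at every k in [1,j-1].
  j=1: rhs fails.
  j=2: rhs fails.
  j=3: rhs fails.
  j=4: rhs fails.
  j=5: rhs fails.
  j=6: rhs fails.
  j=7: rhs fails.
  j=8: rhs fails.
  j=9: rhs holds but lhs fails at k=4.
  j=10: rhs holds but lhs fails at k=4.
  j=11: rhs holds but lhs fails at k=4.
No witness within the range → none.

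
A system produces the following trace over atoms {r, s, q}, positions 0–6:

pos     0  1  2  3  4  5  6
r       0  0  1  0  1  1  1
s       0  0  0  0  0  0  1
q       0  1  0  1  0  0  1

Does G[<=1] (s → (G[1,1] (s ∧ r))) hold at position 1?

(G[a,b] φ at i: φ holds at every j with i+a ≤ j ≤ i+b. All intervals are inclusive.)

Check (s → (G[1,1] (s ∧ r))) at every j in [1,2]:
  j=1: antecedent false → ✓
  j=2: antecedent false → ✓
All positions satisfy it → formula holds.

True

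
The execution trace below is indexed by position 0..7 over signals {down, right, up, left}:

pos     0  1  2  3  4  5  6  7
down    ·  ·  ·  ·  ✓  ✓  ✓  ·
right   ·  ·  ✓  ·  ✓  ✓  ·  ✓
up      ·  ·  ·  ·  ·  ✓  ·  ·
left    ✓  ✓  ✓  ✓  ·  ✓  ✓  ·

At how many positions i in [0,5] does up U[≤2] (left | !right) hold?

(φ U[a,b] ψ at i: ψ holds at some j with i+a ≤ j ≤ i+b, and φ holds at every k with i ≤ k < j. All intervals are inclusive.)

Evaluate at each i in [0,5]:
  i=0: ✓ (rhs at j=0)
  i=1: ✓ (rhs at j=1)
  i=2: ✓ (rhs at j=2)
  i=3: ✓ (rhs at j=3)
  i=4: ✗ (lhs fails at k=4 before rhs at j=5)
  i=5: ✓ (rhs at j=5)
Positions where it holds: {0, 1, 2, 3, 5} → 5.

5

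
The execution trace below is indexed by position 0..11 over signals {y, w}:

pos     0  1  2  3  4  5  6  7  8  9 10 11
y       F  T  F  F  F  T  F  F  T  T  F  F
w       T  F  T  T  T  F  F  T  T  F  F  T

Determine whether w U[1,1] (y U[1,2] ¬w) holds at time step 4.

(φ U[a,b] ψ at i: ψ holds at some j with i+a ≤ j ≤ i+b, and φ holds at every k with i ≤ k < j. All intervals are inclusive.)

Need some j in [5,5] with (y U[1,2] ¬w), and w at every k in [4,j-1].
  j=5: (y U[1,2] ¬w) holds; w holds at every k in [4,4] → satisfied.

Yes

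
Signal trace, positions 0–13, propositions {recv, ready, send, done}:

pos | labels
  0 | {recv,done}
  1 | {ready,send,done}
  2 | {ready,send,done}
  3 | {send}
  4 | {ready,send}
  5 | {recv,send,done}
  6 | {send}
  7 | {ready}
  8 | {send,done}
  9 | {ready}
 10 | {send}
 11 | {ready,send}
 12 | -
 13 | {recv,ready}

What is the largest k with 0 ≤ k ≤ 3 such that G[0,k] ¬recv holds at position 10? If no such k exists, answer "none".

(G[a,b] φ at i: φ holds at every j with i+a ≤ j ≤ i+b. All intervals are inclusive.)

¬recv must hold from j=10 onward; find where it first fails.
  j=10: holds
  j=11: holds
  j=12: holds
  j=13: fails
Holds on [10,12], so largest k = 2.

2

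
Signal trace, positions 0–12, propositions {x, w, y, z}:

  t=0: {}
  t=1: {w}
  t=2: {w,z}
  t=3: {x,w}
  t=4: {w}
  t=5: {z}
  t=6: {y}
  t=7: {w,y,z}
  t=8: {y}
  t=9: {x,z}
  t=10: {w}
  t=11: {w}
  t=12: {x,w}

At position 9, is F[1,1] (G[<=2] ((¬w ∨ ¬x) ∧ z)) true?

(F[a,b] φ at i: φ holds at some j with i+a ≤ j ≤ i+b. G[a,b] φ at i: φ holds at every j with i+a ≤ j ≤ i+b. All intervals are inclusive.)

Check G[<=2] ((¬w ∨ ¬x) ∧ z) at each j in [10,10]:
  j=10: fails at 10
No position in the window satisfies it → formula fails.

Does not hold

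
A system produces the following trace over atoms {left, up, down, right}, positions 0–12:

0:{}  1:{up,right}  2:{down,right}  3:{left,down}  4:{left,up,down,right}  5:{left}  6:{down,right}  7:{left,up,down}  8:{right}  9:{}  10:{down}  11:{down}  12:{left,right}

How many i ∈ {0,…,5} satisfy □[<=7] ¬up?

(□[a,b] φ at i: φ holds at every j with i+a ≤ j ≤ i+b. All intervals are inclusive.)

0

Evaluate at each i in [0,5]:
  i=0: ✗ (fails at j=1)
  i=1: ✗ (fails at j=1)
  i=2: ✗ (fails at j=4)
  i=3: ✗ (fails at j=4)
  i=4: ✗ (fails at j=4)
  i=5: ✗ (fails at j=7)
Positions where it holds: {} → 0.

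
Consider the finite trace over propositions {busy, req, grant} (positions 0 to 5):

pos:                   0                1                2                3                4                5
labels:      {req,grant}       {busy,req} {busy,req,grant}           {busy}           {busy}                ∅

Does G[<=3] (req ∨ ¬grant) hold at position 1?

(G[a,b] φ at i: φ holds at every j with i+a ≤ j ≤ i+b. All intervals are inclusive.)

Yes

Check (req ∨ ¬grant) at every j in [1,4]:
  j=1: true
  j=2: true
  j=3: true
  j=4: true
All positions satisfy it → formula holds.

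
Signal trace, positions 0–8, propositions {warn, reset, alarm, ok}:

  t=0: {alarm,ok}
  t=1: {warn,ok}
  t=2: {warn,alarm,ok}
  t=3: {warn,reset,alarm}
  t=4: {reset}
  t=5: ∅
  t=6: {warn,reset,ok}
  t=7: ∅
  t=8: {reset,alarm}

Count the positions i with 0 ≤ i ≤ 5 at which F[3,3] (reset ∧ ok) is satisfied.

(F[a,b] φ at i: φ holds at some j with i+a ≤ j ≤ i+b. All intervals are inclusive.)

1

Evaluate at each i in [0,5]:
  i=0: ✗ (none in [3,3])
  i=1: ✗ (none in [4,4])
  i=2: ✗ (none in [5,5])
  i=3: ✓ (witness j=6)
  i=4: ✗ (none in [7,7])
  i=5: ✗ (none in [8,8])
Positions where it holds: {3} → 1.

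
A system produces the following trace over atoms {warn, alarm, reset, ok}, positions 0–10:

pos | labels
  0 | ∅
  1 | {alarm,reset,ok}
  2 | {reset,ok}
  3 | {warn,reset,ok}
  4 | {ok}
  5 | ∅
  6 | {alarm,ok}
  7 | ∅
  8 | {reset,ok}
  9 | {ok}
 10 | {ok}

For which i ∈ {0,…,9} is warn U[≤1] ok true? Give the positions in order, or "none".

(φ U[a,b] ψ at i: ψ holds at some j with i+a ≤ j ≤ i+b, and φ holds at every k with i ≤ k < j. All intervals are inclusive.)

1, 2, 3, 4, 6, 8, 9

Evaluate at each i in [0,9]:
  i=0: ✗ (lhs fails at k=0 before rhs at j=1)
  i=1: ✓ (rhs at j=1)
  i=2: ✓ (rhs at j=2)
  i=3: ✓ (rhs at j=3)
  i=4: ✓ (rhs at j=4)
  i=5: ✗ (lhs fails at k=5 before rhs at j=6)
  i=6: ✓ (rhs at j=6)
  i=7: ✗ (lhs fails at k=7 before rhs at j=8)
  i=8: ✓ (rhs at j=8)
  i=9: ✓ (rhs at j=9)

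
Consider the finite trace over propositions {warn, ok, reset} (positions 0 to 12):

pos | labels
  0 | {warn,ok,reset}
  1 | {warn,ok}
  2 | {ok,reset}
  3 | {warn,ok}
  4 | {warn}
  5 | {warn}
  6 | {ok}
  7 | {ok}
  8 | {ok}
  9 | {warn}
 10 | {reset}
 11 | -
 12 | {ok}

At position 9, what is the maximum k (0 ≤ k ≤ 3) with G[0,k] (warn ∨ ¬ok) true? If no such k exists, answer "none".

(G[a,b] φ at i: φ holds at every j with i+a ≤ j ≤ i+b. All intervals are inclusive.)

(warn ∨ ¬ok) must hold from j=9 onward; find where it first fails.
  j=9: holds
  j=10: holds
  j=11: holds
  j=12: fails
Holds on [9,11], so largest k = 2.

2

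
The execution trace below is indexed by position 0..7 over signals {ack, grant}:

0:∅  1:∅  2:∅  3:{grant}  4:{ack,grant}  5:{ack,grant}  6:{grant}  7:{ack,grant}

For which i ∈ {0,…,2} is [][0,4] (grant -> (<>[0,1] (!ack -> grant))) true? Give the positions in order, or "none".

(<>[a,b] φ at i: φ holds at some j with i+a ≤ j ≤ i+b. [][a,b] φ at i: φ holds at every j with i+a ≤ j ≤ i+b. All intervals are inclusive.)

0, 1, 2

Evaluate at each i in [0,2]:
  i=0: ✓ (all of [0,4])
  i=1: ✓ (all of [1,5])
  i=2: ✓ (all of [2,6])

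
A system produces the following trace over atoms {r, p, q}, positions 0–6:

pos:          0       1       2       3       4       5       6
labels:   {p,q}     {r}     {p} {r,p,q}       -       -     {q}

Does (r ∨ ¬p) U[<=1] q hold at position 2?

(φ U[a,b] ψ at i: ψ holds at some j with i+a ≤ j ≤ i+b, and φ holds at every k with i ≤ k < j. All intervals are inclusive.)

False

Need some j in [2,3] with q, and (r ∨ ¬p) at every k in [2,j-1].
  j=2: q false.
  j=3: q holds, but (r ∨ ¬p) fails at k=2 → not this j.
No j in the window works → until fails.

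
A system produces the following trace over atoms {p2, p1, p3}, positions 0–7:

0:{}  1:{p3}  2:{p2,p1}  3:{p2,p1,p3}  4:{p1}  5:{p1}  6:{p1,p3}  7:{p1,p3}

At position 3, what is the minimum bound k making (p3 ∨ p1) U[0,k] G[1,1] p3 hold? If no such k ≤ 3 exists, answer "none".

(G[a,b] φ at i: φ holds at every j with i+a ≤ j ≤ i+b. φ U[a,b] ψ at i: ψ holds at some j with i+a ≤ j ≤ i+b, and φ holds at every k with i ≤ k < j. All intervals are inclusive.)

2

Need earliest j ≥ 3 with G[1,1] p3, and (p3 ∨ p1) at every k in [3,j-1].
  j=3: rhs fails.
  j=4: rhs fails.
  j=5: rhs holds; lhs holds on [3,4]. k = 2.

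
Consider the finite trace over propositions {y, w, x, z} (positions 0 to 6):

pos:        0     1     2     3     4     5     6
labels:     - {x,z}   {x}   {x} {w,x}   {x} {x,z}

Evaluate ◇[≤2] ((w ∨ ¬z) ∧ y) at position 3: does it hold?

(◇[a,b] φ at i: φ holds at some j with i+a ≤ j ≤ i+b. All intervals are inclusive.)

Check ((w ∨ ¬z) ∧ y) at each j in [3,5]:
  j=3: false
  j=4: false
  j=5: false
No position in the window satisfies it → formula fails.

No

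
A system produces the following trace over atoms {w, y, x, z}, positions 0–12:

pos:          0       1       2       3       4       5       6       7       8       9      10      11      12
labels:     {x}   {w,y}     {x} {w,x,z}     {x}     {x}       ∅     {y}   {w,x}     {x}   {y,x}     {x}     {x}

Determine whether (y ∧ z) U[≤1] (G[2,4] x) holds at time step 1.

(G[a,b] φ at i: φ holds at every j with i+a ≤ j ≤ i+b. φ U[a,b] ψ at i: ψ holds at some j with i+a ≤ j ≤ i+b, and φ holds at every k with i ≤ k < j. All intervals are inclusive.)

Need some j in [1,2] with G[2,4] x, and (y ∧ z) at every k in [1,j-1].
  j=1: G[2,4] x holds; no prefix to check → satisfied.

Holds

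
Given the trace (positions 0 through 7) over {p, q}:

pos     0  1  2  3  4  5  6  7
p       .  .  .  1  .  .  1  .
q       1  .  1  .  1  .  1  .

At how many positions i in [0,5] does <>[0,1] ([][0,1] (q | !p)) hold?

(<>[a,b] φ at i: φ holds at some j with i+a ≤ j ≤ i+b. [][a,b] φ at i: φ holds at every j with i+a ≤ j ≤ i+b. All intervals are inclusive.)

5

Evaluate at each i in [0,5]:
  i=0: ✓ (witness j=0)
  i=1: ✓ (witness j=1)
  i=2: ✗ (none in [2,3])
  i=3: ✓ (witness j=4)
  i=4: ✓ (witness j=4)
  i=5: ✓ (witness j=5)
Positions where it holds: {0, 1, 3, 4, 5} → 5.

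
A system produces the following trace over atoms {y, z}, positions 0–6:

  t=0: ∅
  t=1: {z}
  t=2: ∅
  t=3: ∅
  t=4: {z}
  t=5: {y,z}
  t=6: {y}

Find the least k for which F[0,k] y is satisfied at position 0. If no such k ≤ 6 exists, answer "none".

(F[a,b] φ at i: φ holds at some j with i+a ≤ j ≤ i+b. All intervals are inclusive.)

Scan j = 0,1,… for y:
  j=0: fails
  j=1: fails
  j=2: fails
  j=3: fails
  j=4: fails
  j=5: holds
First hit at j=5, so smallest k = 5-0 = 5.

5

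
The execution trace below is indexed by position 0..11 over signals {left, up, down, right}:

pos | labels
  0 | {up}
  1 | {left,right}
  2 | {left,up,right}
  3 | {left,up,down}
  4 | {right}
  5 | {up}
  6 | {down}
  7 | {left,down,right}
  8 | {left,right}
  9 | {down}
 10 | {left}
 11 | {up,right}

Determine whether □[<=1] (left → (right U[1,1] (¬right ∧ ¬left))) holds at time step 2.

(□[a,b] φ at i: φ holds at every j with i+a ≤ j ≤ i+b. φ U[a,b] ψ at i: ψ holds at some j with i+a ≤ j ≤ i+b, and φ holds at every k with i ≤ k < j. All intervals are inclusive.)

Check (left → (right U[1,1] (¬right ∧ ¬left))) at every j in [2,3]:
  j=2: antecedent true; consequent fails → ✗
  j=3: antecedent true; consequent fails → ✗
Fails at j=2 → formula fails.

Does not hold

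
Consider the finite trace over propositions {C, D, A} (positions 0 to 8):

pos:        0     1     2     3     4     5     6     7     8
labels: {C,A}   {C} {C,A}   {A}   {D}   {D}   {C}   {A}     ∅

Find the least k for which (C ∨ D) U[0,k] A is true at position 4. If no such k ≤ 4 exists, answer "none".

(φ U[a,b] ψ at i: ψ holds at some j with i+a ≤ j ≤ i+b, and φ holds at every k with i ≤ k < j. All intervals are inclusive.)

Need earliest j ≥ 4 with A, and (C ∨ D) at every k in [4,j-1].
  j=4: rhs fails.
  j=5: rhs fails.
  j=6: rhs fails.
  j=7: rhs holds; lhs holds on [4,6]. k = 3.

3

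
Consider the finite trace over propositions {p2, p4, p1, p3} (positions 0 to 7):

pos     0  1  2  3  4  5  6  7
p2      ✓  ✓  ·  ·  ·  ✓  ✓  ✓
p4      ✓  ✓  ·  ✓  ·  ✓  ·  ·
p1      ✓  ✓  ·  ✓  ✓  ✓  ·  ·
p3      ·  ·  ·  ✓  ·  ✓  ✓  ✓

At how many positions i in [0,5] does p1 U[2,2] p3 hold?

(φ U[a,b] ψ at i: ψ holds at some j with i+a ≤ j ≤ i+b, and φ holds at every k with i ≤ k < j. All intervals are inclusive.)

2

Evaluate at each i in [0,5]:
  i=0: ✗ (no rhs in [2,2])
  i=1: ✗ (lhs fails at k=2 before rhs at j=3)
  i=2: ✗ (no rhs in [4,4])
  i=3: ✓ (rhs at j=5; lhs holds on [3,4])
  i=4: ✓ (rhs at j=6; lhs holds on [4,5])
  i=5: ✗ (lhs fails at k=6 before rhs at j=7)
Positions where it holds: {3, 4} → 2.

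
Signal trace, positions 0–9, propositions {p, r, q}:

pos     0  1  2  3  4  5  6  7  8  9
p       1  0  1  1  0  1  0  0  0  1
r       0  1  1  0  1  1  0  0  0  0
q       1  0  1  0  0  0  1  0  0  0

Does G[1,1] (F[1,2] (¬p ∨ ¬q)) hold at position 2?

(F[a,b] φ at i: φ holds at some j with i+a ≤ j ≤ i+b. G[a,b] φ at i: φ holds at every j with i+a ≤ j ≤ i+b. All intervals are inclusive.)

Yes

Check F[1,2] (¬p ∨ ¬q) at every j in [3,3]:
  j=3: holds (witness at 4)
All positions satisfy it → formula holds.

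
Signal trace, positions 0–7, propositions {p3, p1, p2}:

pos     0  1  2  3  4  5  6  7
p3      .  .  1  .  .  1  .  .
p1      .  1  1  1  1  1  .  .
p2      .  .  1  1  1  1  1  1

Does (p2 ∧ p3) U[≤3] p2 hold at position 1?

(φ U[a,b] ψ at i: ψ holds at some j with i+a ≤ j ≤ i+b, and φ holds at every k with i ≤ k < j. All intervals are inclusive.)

Does not hold

Need some j in [1,4] with p2, and (p2 ∧ p3) at every k in [1,j-1].
  j=1: p2 false.
  j=2: p2 holds, but (p2 ∧ p3) fails at k=1 → not this j.
  j=3: p2 holds, but (p2 ∧ p3) fails at k=1 → not this j.
  j=4: p2 holds, but (p2 ∧ p3) fails at k=1 → not this j.
No j in the window works → until fails.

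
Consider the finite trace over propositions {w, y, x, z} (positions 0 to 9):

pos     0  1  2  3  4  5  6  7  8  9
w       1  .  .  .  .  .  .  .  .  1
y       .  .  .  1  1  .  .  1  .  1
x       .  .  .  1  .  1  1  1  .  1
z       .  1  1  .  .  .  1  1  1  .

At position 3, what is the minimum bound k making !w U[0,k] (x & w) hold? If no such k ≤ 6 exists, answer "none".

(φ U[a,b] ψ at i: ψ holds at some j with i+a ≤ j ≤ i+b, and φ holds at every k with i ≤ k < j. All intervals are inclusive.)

Need earliest j ≥ 3 with (x & w), and !w at every k in [3,j-1].
  j=3: rhs fails.
  j=4: rhs fails.
  j=5: rhs fails.
  j=6: rhs fails.
  j=7: rhs fails.
  j=8: rhs fails.
  j=9: rhs holds; lhs holds on [3,8]. k = 6.

6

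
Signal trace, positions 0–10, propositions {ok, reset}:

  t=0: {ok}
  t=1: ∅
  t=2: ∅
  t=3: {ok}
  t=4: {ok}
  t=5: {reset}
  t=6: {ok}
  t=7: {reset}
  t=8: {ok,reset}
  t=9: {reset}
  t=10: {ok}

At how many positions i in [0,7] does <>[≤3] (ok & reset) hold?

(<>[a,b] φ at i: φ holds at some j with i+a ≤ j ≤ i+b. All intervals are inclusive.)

3

Evaluate at each i in [0,7]:
  i=0: ✗ (none in [0,3])
  i=1: ✗ (none in [1,4])
  i=2: ✗ (none in [2,5])
  i=3: ✗ (none in [3,6])
  i=4: ✗ (none in [4,7])
  i=5: ✓ (witness j=8)
  i=6: ✓ (witness j=8)
  i=7: ✓ (witness j=8)
Positions where it holds: {5, 6, 7} → 3.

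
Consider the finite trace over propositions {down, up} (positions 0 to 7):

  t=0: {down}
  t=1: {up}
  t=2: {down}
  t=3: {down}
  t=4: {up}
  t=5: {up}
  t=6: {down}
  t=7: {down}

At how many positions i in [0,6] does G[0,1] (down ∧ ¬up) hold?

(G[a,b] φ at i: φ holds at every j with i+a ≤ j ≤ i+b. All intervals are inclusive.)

2

Evaluate at each i in [0,6]:
  i=0: ✗ (fails at j=1)
  i=1: ✗ (fails at j=1)
  i=2: ✓ (all of [2,3])
  i=3: ✗ (fails at j=4)
  i=4: ✗ (fails at j=4)
  i=5: ✗ (fails at j=5)
  i=6: ✓ (all of [6,7])
Positions where it holds: {2, 6} → 2.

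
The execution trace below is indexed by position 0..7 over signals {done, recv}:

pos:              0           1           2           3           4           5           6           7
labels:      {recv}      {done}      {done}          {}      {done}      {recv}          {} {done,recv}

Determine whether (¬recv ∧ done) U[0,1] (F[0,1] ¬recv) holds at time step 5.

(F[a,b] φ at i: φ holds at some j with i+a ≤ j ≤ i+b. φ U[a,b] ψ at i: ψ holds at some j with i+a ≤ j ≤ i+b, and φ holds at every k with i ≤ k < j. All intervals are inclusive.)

Need some j in [5,6] with F[0,1] ¬recv, and (¬recv ∧ done) at every k in [5,j-1].
  j=5: F[0,1] ¬recv holds; no prefix to check → satisfied.

Holds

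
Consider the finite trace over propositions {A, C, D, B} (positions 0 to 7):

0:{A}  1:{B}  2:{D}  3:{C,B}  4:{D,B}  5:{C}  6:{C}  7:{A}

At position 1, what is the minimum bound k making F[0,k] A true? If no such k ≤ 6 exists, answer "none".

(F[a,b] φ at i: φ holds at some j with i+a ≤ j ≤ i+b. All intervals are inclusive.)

Scan j = 1,2,… for A:
  j=1: fails
  j=2: fails
  j=3: fails
  j=4: fails
  j=5: fails
  j=6: fails
  j=7: holds
First hit at j=7, so smallest k = 7-1 = 6.

6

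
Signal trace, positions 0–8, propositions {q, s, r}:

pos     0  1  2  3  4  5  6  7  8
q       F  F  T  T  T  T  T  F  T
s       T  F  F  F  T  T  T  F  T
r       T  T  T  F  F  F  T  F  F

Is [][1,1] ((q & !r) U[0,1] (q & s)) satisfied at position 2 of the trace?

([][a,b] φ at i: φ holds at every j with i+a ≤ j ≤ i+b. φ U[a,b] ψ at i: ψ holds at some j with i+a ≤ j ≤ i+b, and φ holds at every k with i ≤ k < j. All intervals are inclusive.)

Holds

Check ((q & !r) U[0,1] (q & s)) at every j in [3,3]:
  j=3: holds
All positions satisfy it → formula holds.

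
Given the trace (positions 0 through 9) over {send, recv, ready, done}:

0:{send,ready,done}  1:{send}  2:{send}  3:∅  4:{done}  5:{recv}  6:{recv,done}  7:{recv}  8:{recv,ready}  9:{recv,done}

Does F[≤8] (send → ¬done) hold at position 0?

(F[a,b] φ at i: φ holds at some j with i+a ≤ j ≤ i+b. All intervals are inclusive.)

True

Check (send → ¬done) at each j in [0,8]:
  j=0: false
  j=1: true
  j=2: true
  j=3: true
  j=4: true
  j=5: true
  j=6: true
  j=7: true
  j=8: true
Found at j=1 → formula holds.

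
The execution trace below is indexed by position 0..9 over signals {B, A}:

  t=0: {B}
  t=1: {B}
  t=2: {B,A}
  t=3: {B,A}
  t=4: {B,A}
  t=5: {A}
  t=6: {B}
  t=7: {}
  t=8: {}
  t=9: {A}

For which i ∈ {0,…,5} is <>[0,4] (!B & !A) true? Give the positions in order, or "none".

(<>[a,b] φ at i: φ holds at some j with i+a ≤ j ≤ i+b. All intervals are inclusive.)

Evaluate at each i in [0,5]:
  i=0: ✗ (none in [0,4])
  i=1: ✗ (none in [1,5])
  i=2: ✗ (none in [2,6])
  i=3: ✓ (witness j=7)
  i=4: ✓ (witness j=7)
  i=5: ✓ (witness j=7)

3, 4, 5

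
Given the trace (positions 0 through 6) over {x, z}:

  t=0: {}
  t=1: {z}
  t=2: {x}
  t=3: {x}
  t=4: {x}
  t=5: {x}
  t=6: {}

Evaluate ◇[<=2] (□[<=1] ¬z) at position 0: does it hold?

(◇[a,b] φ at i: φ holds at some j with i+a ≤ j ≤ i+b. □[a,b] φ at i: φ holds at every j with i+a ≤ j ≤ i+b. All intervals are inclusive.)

Check □[<=1] ¬z at each j in [0,2]:
  j=0: fails at 1
  j=1: fails at 1
  j=2: holds on [2,3]
Found at j=2 → formula holds.

True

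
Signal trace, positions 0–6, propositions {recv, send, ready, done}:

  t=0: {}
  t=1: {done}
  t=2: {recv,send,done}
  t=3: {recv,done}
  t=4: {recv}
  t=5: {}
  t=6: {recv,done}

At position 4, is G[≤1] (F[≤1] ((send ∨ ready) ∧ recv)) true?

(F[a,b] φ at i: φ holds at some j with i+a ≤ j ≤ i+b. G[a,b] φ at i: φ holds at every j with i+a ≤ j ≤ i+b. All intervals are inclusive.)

Check F[≤1] ((send ∨ ready) ∧ recv) at every j in [4,5]:
  j=4: fails (none in [4,5])
  j=5: fails (none in [5,6])
Fails at j=4 → formula fails.

No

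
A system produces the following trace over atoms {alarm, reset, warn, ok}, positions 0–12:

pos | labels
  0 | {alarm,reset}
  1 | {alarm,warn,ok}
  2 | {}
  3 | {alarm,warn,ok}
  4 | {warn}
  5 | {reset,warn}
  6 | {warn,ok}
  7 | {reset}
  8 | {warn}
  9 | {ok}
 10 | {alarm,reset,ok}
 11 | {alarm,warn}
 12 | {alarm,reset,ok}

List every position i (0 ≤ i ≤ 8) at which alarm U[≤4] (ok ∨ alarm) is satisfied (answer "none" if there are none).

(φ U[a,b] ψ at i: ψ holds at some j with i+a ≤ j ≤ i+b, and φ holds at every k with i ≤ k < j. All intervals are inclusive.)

0, 1, 3, 6

Evaluate at each i in [0,8]:
  i=0: ✓ (rhs at j=0)
  i=1: ✓ (rhs at j=1)
  i=2: ✗ (lhs fails at k=2 before rhs at j=3)
  i=3: ✓ (rhs at j=3)
  i=4: ✗ (lhs fails at k=4 before rhs at j=6)
  i=5: ✗ (lhs fails at k=5 before rhs at j=6)
  i=6: ✓ (rhs at j=6)
  i=7: ✗ (lhs fails at k=7 before rhs at j=9)
  i=8: ✗ (lhs fails at k=8 before rhs at j=9)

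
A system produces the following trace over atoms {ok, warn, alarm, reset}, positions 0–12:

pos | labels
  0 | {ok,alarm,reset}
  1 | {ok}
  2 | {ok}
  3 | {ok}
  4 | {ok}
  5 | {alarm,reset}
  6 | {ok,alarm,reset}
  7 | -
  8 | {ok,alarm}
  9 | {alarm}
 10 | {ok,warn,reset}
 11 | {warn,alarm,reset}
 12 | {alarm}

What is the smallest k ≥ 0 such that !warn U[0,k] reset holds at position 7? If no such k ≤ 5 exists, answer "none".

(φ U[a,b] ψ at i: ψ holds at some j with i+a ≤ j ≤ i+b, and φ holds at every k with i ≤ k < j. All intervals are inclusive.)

3

Need earliest j ≥ 7 with reset, and !warn at every k in [7,j-1].
  j=7: rhs fails.
  j=8: rhs fails.
  j=9: rhs fails.
  j=10: rhs holds; lhs holds on [7,9]. k = 3.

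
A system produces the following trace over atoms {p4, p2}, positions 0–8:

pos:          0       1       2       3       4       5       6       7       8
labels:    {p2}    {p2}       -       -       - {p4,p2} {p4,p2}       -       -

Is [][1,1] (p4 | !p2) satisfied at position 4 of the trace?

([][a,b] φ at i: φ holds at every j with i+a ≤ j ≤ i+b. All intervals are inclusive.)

Yes

Check (p4 | !p2) at every j in [5,5]:
  j=5: true
All positions satisfy it → formula holds.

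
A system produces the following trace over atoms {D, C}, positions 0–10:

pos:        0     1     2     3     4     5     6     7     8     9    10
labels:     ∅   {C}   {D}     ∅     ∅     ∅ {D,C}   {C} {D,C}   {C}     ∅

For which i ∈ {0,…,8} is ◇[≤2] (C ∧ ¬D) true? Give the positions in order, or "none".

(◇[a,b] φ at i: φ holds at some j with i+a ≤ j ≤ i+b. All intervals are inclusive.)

Evaluate at each i in [0,8]:
  i=0: ✓ (witness j=1)
  i=1: ✓ (witness j=1)
  i=2: ✗ (none in [2,4])
  i=3: ✗ (none in [3,5])
  i=4: ✗ (none in [4,6])
  i=5: ✓ (witness j=7)
  i=6: ✓ (witness j=7)
  i=7: ✓ (witness j=7)
  i=8: ✓ (witness j=9)

0, 1, 5, 6, 7, 8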